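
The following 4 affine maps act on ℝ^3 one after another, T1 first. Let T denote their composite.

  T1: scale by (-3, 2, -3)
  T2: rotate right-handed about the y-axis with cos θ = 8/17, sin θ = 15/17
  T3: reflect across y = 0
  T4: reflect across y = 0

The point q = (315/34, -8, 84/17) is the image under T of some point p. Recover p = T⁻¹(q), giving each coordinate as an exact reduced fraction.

T1 = [-3 0 0 0; 0 2 0 0; 0 0 -3 0; 0 0 0 1]
T2·T1 = [-24/17 0 -45/17 0; 0 2 0 0; 45/17 0 -24/17 0; 0 0 0 1]
T3·…·T1 = [-24/17 0 -45/17 0; 0 -2 0 0; 45/17 0 -24/17 0; 0 0 0 1]
T4·…·T1 = [-24/17 0 -45/17 0; 0 2 0 0; 45/17 0 -24/17 0; 0 0 0 1]
det M = 18; M⁻¹ = [-8/51 0 5/17 0; 0 1/2 0 0; -5/17 0 -8/51 0; 0 0 0 1]
M⁻¹ · (315/34, -8, 84/17)ᵀ = (0, -4, -7/2)ᵀ

p = (0, -4, -7/2)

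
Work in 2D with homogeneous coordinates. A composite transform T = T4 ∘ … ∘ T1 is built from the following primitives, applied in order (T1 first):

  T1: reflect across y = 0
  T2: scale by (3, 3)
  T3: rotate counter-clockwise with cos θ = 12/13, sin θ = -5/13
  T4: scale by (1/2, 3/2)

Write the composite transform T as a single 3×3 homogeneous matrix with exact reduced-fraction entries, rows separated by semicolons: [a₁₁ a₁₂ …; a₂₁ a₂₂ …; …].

T1 = [1 0 0; 0 -1 0; 0 0 1]
T2·T1 = [3 0 0; 0 -3 0; 0 0 1]
T3·…·T1 = [36/13 -15/13 0; -15/13 -36/13 0; 0 0 1]
T4·…·T1 = [18/13 -15/26 0; -45/26 -54/13 0; 0 0 1]

T = [18/13 -15/26 0; -45/26 -54/13 0; 0 0 1]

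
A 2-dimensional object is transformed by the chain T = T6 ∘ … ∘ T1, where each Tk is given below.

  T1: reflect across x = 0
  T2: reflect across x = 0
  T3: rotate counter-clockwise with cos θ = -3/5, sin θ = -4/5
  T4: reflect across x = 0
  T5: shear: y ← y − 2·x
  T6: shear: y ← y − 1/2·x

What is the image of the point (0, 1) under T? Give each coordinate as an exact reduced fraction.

T1 reflect across x = 0: (0, 1) → (0, 1)
T2 reflect across x = 0: (0, 1) → (0, 1)
T3 rotate counter-clockwise with cos θ = -3/5, sin θ = -4/5: (0, 1) → (4/5, -3/5)
T4 reflect across x = 0: (4/5, -3/5) → (-4/5, -3/5)
T5 shear: y ← y − 2·x: (-4/5, -3/5) → (-4/5, 1)
T6 shear: y ← y − 1/2·x: (-4/5, 1) → (-4/5, 7/5)

T(p) = (-4/5, 7/5)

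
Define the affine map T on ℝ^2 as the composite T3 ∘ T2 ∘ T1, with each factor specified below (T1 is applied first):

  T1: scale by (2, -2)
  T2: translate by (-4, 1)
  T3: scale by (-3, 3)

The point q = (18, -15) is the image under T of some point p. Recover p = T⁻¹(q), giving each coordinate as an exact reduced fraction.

T1 = [2 0 0; 0 -2 0; 0 0 1]
T2·T1 = [2 0 -4; 0 -2 1; 0 0 1]
T3·…·T1 = [-6 0 12; 0 -6 3; 0 0 1]
det M = 36; M⁻¹ = [-1/6 0 2; 0 -1/6 1/2; 0 0 1]
M⁻¹ · (18, -15)ᵀ = (-1, 3)ᵀ

p = (-1, 3)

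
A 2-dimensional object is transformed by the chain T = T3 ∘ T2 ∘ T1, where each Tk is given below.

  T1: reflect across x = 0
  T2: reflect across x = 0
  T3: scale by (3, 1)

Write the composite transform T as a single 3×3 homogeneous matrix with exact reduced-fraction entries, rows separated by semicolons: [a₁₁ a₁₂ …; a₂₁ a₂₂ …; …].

T1 = [-1 0 0; 0 1 0; 0 0 1]
T2·T1 = [1 0 0; 0 1 0; 0 0 1]
T3·…·T1 = [3 0 0; 0 1 0; 0 0 1]

T = [3 0 0; 0 1 0; 0 0 1]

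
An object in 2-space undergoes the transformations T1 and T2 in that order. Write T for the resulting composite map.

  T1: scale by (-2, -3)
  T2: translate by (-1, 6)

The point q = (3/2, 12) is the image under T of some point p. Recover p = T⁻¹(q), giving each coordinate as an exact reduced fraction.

T1 = [-2 0 0; 0 -3 0; 0 0 1]
T2·T1 = [-2 0 -1; 0 -3 6; 0 0 1]
det M = 6; M⁻¹ = [-1/2 0 -1/2; 0 -1/3 2; 0 0 1]
M⁻¹ · (3/2, 12)ᵀ = (-5/4, -2)ᵀ

p = (-5/4, -2)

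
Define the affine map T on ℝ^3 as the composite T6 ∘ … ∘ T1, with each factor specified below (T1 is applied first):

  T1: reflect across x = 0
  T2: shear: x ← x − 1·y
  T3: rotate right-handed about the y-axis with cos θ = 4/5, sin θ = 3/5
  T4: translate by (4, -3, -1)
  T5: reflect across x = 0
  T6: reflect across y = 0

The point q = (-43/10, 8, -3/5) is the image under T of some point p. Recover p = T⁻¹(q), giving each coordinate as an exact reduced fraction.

p = (5, -5, 1/2)

T1 = [-1 0 0 0; 0 1 0 0; 0 0 1 0; 0 0 0 1]
T2·T1 = [-1 -1 0 0; 0 1 0 0; 0 0 1 0; 0 0 0 1]
T3·…·T1 = [-4/5 -4/5 3/5 0; 0 1 0 0; 3/5 3/5 4/5 0; 0 0 0 1]
T4·…·T1 = [-4/5 -4/5 3/5 4; 0 1 0 -3; 3/5 3/5 4/5 -1; 0 0 0 1]
T5·…·T1 = [4/5 4/5 -3/5 -4; 0 1 0 -3; 3/5 3/5 4/5 -1; 0 0 0 1]
T6·…·T1 = [4/5 4/5 -3/5 -4; 0 -1 0 3; 3/5 3/5 4/5 -1; 0 0 0 1]
det M = -1; M⁻¹ = [4/5 1 3/5 4/5; 0 -1 0 3; -3/5 0 4/5 -8/5; 0 0 0 1]
M⁻¹ · (-43/10, 8, -3/5)ᵀ = (5, -5, 1/2)ᵀ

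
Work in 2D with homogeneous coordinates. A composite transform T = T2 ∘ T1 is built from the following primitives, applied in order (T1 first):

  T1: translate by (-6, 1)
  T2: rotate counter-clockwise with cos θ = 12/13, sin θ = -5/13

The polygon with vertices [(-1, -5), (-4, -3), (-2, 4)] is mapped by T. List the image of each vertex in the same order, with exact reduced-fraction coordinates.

image vertices: (-8, -1), (-10, 2), (-71/13, 100/13)

T1 translate by (-6, 1): (-1, -5) → (-7, -4); (-4, -3) → (-10, -2); (-2, 4) → (-8, 5)
T2 rotate counter-clockwise with cos θ = 12/13, sin θ = -5/13: (-7, -4) → (-8, -1); (-10, -2) → (-10, 2); (-8, 5) → (-71/13, 100/13)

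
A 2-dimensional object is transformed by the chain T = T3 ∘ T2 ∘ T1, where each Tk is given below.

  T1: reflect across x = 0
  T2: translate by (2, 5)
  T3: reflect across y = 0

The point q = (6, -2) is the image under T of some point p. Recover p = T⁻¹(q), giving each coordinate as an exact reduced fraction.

T1 = [-1 0 0; 0 1 0; 0 0 1]
T2·T1 = [-1 0 2; 0 1 5; 0 0 1]
T3·…·T1 = [-1 0 2; 0 -1 -5; 0 0 1]
det M = 1; M⁻¹ = [-1 0 2; 0 -1 -5; 0 0 1]
M⁻¹ · (6, -2)ᵀ = (-4, -3)ᵀ

p = (-4, -3)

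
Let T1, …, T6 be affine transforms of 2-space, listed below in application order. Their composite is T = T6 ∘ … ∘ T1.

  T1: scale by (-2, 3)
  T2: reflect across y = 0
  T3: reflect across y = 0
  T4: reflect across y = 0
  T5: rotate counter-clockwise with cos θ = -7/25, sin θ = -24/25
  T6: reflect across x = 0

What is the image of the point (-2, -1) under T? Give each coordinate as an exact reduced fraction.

T1 scale by (-2, 3): (-2, -1) → (4, -3)
T2 reflect across y = 0: (4, -3) → (4, 3)
T3 reflect across y = 0: (4, 3) → (4, -3)
T4 reflect across y = 0: (4, -3) → (4, 3)
T5 rotate counter-clockwise with cos θ = -7/25, sin θ = -24/25: (4, 3) → (44/25, -117/25)
T6 reflect across x = 0: (44/25, -117/25) → (-44/25, -117/25)

T(p) = (-44/25, -117/25)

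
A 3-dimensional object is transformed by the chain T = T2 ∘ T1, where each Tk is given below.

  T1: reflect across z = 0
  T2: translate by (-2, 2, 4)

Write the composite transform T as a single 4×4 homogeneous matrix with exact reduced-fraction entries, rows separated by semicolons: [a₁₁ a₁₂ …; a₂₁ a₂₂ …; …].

T1 = [1 0 0 0; 0 1 0 0; 0 0 -1 0; 0 0 0 1]
T2·T1 = [1 0 0 -2; 0 1 0 2; 0 0 -1 4; 0 0 0 1]

T = [1 0 0 -2; 0 1 0 2; 0 0 -1 4; 0 0 0 1]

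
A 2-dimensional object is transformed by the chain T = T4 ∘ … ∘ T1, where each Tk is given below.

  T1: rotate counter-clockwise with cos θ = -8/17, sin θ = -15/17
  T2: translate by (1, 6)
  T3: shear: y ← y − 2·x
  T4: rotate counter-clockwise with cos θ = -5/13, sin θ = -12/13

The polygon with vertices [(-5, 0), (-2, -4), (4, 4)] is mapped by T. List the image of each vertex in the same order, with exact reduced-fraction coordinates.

T1 rotate counter-clockwise with cos θ = -8/17, sin θ = -15/17: (-5, 0) → (40/17, 75/17); (-2, -4) → (-44/17, 62/17); (4, 4) → (28/17, -92/17)
T2 translate by (1, 6): (40/17, 75/17) → (57/17, 177/17); (-44/17, 62/17) → (-27/17, 164/17); (28/17, -92/17) → (45/17, 10/17)
T3 shear: y ← y − 2·x: (57/17, 177/17) → (57/17, 63/17); (-27/17, 164/17) → (-27/17, 218/17); (45/17, 10/17) → (45/17, -80/17)
T4 rotate counter-clockwise with cos θ = -5/13, sin θ = -12/13: (57/17, 63/17) → (471/221, -999/221); (-27/17, 218/17) → (2751/221, -766/221); (45/17, -80/17) → (-1185/221, -140/221)

image vertices: (471/221, -999/221), (2751/221, -766/221), (-1185/221, -140/221)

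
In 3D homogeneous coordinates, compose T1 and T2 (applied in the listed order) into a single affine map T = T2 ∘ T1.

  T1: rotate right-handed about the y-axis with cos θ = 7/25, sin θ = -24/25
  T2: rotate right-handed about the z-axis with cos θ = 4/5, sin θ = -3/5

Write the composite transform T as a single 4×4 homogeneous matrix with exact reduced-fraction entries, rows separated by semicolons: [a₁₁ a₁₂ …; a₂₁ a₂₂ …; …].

T = [28/125 3/5 -96/125 0; -21/125 4/5 72/125 0; 24/25 0 7/25 0; 0 0 0 1]

T1 = [7/25 0 -24/25 0; 0 1 0 0; 24/25 0 7/25 0; 0 0 0 1]
T2·T1 = [28/125 3/5 -96/125 0; -21/125 4/5 72/125 0; 24/25 0 7/25 0; 0 0 0 1]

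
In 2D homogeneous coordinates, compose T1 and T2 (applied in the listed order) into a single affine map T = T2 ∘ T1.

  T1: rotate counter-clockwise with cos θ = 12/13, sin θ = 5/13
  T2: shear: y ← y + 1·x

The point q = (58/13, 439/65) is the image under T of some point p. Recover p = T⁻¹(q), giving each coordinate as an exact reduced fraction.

T1 = [12/13 -5/13 0; 5/13 12/13 0; 0 0 1]
T2·T1 = [12/13 -5/13 0; 17/13 7/13 0; 0 0 1]
det M = 1; M⁻¹ = [7/13 5/13 0; -17/13 12/13 0; 0 0 1]
M⁻¹ · (58/13, 439/65)ᵀ = (5, 2/5)ᵀ

p = (5, 2/5)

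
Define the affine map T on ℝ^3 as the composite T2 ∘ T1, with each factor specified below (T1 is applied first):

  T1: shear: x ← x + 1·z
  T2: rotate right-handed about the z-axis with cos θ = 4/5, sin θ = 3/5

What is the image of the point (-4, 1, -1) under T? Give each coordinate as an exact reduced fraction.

T(p) = (-23/5, -11/5, -1)

T1 shear: x ← x + 1·z: (-4, 1, -1) → (-5, 1, -1)
T2 rotate right-handed about the z-axis with cos θ = 4/5, sin θ = 3/5: (-5, 1, -1) → (-23/5, -11/5, -1)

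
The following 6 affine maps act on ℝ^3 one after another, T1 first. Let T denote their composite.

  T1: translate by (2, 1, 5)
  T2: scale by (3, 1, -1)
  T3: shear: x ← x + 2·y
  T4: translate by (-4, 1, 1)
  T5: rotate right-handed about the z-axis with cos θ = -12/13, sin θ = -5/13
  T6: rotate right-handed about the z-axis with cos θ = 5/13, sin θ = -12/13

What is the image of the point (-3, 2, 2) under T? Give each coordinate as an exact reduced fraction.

T1 translate by (2, 1, 5): (-3, 2, 2) → (-1, 3, 7)
T2 scale by (3, 1, -1): (-1, 3, 7) → (-3, 3, -7)
T3 shear: x ← x + 2·y: (-3, 3, -7) → (3, 3, -7)
T4 translate by (-4, 1, 1): (3, 3, -7) → (-1, 4, -6)
T5 rotate right-handed about the z-axis with cos θ = -12/13, sin θ = -5/13: (-1, 4, -6) → (32/13, -43/13, -6)
T6 rotate right-handed about the z-axis with cos θ = 5/13, sin θ = -12/13: (32/13, -43/13, -6) → (-356/169, -599/169, -6)

T(p) = (-356/169, -599/169, -6)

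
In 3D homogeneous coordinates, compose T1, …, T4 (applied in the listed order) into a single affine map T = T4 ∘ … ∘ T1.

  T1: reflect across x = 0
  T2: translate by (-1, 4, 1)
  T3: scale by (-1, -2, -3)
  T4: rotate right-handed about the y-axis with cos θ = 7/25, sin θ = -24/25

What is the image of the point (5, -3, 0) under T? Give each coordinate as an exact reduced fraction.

T(p) = (114/25, -2, 123/25)

T1 reflect across x = 0: (5, -3, 0) → (-5, -3, 0)
T2 translate by (-1, 4, 1): (-5, -3, 0) → (-6, 1, 1)
T3 scale by (-1, -2, -3): (-6, 1, 1) → (6, -2, -3)
T4 rotate right-handed about the y-axis with cos θ = 7/25, sin θ = -24/25: (6, -2, -3) → (114/25, -2, 123/25)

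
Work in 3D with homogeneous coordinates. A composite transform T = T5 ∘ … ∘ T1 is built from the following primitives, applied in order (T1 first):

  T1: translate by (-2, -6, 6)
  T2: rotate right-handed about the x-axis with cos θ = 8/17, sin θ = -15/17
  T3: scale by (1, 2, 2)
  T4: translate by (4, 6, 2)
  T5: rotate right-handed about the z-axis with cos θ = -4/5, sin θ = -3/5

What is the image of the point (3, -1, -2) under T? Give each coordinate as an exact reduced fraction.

T(p) = (-2/17, -139/17, 308/17)

T1 translate by (-2, -6, 6): (3, -1, -2) → (1, -7, 4)
T2 rotate right-handed about the x-axis with cos θ = 8/17, sin θ = -15/17: (1, -7, 4) → (1, 4/17, 137/17)
T3 scale by (1, 2, 2): (1, 4/17, 137/17) → (1, 8/17, 274/17)
T4 translate by (4, 6, 2): (1, 8/17, 274/17) → (5, 110/17, 308/17)
T5 rotate right-handed about the z-axis with cos θ = -4/5, sin θ = -3/5: (5, 110/17, 308/17) → (-2/17, -139/17, 308/17)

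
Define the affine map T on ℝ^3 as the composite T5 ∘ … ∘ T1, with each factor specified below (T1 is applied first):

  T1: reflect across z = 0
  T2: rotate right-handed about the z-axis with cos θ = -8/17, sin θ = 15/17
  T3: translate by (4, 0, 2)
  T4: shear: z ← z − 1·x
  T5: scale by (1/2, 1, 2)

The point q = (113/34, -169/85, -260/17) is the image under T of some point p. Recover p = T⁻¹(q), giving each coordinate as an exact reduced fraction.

p = (-3, -7/5, 3)

T1 = [1 0 0 0; 0 1 0 0; 0 0 -1 0; 0 0 0 1]
T2·T1 = [-8/17 -15/17 0 0; 15/17 -8/17 0 0; 0 0 -1 0; 0 0 0 1]
T3·…·T1 = [-8/17 -15/17 0 4; 15/17 -8/17 0 0; 0 0 -1 2; 0 0 0 1]
T4·…·T1 = [-8/17 -15/17 0 4; 15/17 -8/17 0 0; 8/17 15/17 -1 -2; 0 0 0 1]
T5·…·T1 = [-4/17 -15/34 0 2; 15/17 -8/17 0 0; 16/17 30/17 -2 -4; 0 0 0 1]
det M = -1; M⁻¹ = [-16/17 15/17 0 32/17; -30/17 -8/17 0 60/17; -2 0 -1/2 2; 0 0 0 1]
M⁻¹ · (113/34, -169/85, -260/17)ᵀ = (-3, -7/5, 3)ᵀ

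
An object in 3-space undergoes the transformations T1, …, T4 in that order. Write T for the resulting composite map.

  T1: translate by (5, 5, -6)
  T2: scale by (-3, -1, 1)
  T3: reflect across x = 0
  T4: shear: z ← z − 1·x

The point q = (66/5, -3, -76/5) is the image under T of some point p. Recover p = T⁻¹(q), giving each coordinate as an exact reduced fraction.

T1 = [1 0 0 5; 0 1 0 5; 0 0 1 -6; 0 0 0 1]
T2·T1 = [-3 0 0 -15; 0 -1 0 -5; 0 0 1 -6; 0 0 0 1]
T3·…·T1 = [3 0 0 15; 0 -1 0 -5; 0 0 1 -6; 0 0 0 1]
T4·…·T1 = [3 0 0 15; 0 -1 0 -5; -3 0 1 -21; 0 0 0 1]
det M = -3; M⁻¹ = [1/3 0 0 -5; 0 -1 0 -5; 1 0 1 6; 0 0 0 1]
M⁻¹ · (66/5, -3, -76/5)ᵀ = (-3/5, -2, 4)ᵀ

p = (-3/5, -2, 4)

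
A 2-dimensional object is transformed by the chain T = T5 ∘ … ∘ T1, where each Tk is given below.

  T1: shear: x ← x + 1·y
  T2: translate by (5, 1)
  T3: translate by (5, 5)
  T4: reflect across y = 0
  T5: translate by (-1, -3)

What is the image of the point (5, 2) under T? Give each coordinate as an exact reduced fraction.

T(p) = (16, -11)

T1 shear: x ← x + 1·y: (5, 2) → (7, 2)
T2 translate by (5, 1): (7, 2) → (12, 3)
T3 translate by (5, 5): (12, 3) → (17, 8)
T4 reflect across y = 0: (17, 8) → (17, -8)
T5 translate by (-1, -3): (17, -8) → (16, -11)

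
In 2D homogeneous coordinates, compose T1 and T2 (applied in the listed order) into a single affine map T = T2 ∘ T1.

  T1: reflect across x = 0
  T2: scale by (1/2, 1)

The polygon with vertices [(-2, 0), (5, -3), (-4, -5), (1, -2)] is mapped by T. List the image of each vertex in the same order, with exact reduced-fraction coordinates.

image vertices: (1, 0), (-5/2, -3), (2, -5), (-1/2, -2)

T1 reflect across x = 0: (-2, 0) → (2, 0); (5, -3) → (-5, -3); (-4, -5) → (4, -5); (1, -2) → (-1, -2)
T2 scale by (1/2, 1): (2, 0) → (1, 0); (-5, -3) → (-5/2, -3); (4, -5) → (2, -5); (-1, -2) → (-1/2, -2)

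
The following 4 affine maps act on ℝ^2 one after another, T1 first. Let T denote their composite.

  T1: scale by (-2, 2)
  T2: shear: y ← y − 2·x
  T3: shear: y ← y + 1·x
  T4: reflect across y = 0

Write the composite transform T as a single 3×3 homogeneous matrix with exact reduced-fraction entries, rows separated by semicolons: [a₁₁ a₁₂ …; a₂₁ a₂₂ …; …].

T1 = [-2 0 0; 0 2 0; 0 0 1]
T2·T1 = [-2 0 0; 4 2 0; 0 0 1]
T3·…·T1 = [-2 0 0; 2 2 0; 0 0 1]
T4·…·T1 = [-2 0 0; -2 -2 0; 0 0 1]

T = [-2 0 0; -2 -2 0; 0 0 1]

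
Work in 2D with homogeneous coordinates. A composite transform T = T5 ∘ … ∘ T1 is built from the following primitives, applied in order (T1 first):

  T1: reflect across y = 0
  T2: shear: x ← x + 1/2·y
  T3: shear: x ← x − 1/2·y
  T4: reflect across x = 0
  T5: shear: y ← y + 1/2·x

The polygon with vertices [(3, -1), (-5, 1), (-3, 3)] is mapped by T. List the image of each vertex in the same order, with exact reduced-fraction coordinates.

T1 reflect across y = 0: (3, -1) → (3, 1); (-5, 1) → (-5, -1); (-3, 3) → (-3, -3)
T2 shear: x ← x + 1/2·y: (3, 1) → (7/2, 1); (-5, -1) → (-11/2, -1); (-3, -3) → (-9/2, -3)
T3 shear: x ← x − 1/2·y: (7/2, 1) → (3, 1); (-11/2, -1) → (-5, -1); (-9/2, -3) → (-3, -3)
T4 reflect across x = 0: (3, 1) → (-3, 1); (-5, -1) → (5, -1); (-3, -3) → (3, -3)
T5 shear: y ← y + 1/2·x: (-3, 1) → (-3, -1/2); (5, -1) → (5, 3/2); (3, -3) → (3, -3/2)

image vertices: (-3, -1/2), (5, 3/2), (3, -3/2)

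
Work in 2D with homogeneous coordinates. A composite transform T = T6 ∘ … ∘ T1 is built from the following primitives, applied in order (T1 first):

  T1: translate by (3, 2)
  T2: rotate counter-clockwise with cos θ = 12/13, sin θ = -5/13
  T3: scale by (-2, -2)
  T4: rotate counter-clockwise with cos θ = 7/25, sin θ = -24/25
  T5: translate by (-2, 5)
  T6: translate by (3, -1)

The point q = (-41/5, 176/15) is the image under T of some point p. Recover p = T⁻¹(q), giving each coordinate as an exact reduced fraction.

T1 = [1 0 3; 0 1 2; 0 0 1]
T2·T1 = [12/13 5/13 46/13; -5/13 12/13 9/13; 0 0 1]
T3·…·T1 = [-24/13 -10/13 -92/13; 10/13 -24/13 -18/13; 0 0 1]
T4·…·T1 = [72/325 -646/325 -1076/325; 646/325 72/325 2082/325; 0 0 1]
T5·…·T1 = [72/325 -646/325 -1726/325; 646/325 72/325 3707/325; 0 0 1]
T6·…·T1 = [72/325 -646/325 -751/325; 646/325 72/325 3382/325; 0 0 1]
det M = 4; M⁻¹ = [18/325 323/650 -1639/325; -323/650 18/325 -1121/650; 0 0 1]
M⁻¹ · (-41/5, 176/15)ᵀ = (1/3, 3)ᵀ

p = (1/3, 3)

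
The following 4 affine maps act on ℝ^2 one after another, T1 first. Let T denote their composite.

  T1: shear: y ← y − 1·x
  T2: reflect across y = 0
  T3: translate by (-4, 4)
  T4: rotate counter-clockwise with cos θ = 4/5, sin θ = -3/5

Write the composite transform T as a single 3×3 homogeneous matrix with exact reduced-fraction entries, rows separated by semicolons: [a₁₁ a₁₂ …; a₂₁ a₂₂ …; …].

T1 = [1 0 0; -1 1 0; 0 0 1]
T2·T1 = [1 0 0; 1 -1 0; 0 0 1]
T3·…·T1 = [1 0 -4; 1 -1 4; 0 0 1]
T4·…·T1 = [7/5 -3/5 -4/5; 1/5 -4/5 28/5; 0 0 1]

T = [7/5 -3/5 -4/5; 1/5 -4/5 28/5; 0 0 1]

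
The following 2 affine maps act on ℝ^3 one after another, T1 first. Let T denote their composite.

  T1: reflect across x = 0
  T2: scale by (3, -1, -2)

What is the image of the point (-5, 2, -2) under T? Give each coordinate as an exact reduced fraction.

T1 reflect across x = 0: (-5, 2, -2) → (5, 2, -2)
T2 scale by (3, -1, -2): (5, 2, -2) → (15, -2, 4)

T(p) = (15, -2, 4)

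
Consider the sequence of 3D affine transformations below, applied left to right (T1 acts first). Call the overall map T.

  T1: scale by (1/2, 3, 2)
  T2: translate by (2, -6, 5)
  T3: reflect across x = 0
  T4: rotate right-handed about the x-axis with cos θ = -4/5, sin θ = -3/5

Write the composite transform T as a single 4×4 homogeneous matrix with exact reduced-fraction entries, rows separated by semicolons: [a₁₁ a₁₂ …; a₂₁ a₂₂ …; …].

T = [-1/2 0 0 -2; 0 -12/5 6/5 39/5; 0 -9/5 -8/5 -2/5; 0 0 0 1]

T1 = [1/2 0 0 0; 0 3 0 0; 0 0 2 0; 0 0 0 1]
T2·T1 = [1/2 0 0 2; 0 3 0 -6; 0 0 2 5; 0 0 0 1]
T3·…·T1 = [-1/2 0 0 -2; 0 3 0 -6; 0 0 2 5; 0 0 0 1]
T4·…·T1 = [-1/2 0 0 -2; 0 -12/5 6/5 39/5; 0 -9/5 -8/5 -2/5; 0 0 0 1]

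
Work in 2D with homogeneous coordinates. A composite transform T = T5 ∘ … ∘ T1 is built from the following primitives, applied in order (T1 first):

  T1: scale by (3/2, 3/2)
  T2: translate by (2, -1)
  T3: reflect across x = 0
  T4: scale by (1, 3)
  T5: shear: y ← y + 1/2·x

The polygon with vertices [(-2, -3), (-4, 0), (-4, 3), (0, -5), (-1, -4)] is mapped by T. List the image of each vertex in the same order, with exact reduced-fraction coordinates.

T1 scale by (3/2, 3/2): (-2, -3) → (-3, -9/2); (-4, 0) → (-6, 0); (-4, 3) → (-6, 9/2); (0, -5) → (0, -15/2); (-1, -4) → (-3/2, -6)
T2 translate by (2, -1): (-3, -9/2) → (-1, -11/2); (-6, 0) → (-4, -1); (-6, 9/2) → (-4, 7/2); (0, -15/2) → (2, -17/2); (-3/2, -6) → (1/2, -7)
T3 reflect across x = 0: (-1, -11/2) → (1, -11/2); (-4, -1) → (4, -1); (-4, 7/2) → (4, 7/2); (2, -17/2) → (-2, -17/2); (1/2, -7) → (-1/2, -7)
T4 scale by (1, 3): (1, -11/2) → (1, -33/2); (4, -1) → (4, -3); (4, 7/2) → (4, 21/2); (-2, -17/2) → (-2, -51/2); (-1/2, -7) → (-1/2, -21)
T5 shear: y ← y + 1/2·x: (1, -33/2) → (1, -16); (4, -3) → (4, -1); (4, 21/2) → (4, 25/2); (-2, -51/2) → (-2, -53/2); (-1/2, -21) → (-1/2, -85/4)

image vertices: (1, -16), (4, -1), (4, 25/2), (-2, -53/2), (-1/2, -85/4)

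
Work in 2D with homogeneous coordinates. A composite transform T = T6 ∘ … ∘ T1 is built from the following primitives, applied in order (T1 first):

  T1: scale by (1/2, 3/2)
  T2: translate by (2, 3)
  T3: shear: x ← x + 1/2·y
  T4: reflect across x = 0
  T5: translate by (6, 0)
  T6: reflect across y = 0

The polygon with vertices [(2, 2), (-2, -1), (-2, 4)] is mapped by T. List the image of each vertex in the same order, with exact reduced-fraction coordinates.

image vertices: (0, -6), (17/4, -3/2), (1/2, -9)

T1 scale by (1/2, 3/2): (2, 2) → (1, 3); (-2, -1) → (-1, -3/2); (-2, 4) → (-1, 6)
T2 translate by (2, 3): (1, 3) → (3, 6); (-1, -3/2) → (1, 3/2); (-1, 6) → (1, 9)
T3 shear: x ← x + 1/2·y: (3, 6) → (6, 6); (1, 3/2) → (7/4, 3/2); (1, 9) → (11/2, 9)
T4 reflect across x = 0: (6, 6) → (-6, 6); (7/4, 3/2) → (-7/4, 3/2); (11/2, 9) → (-11/2, 9)
T5 translate by (6, 0): (-6, 6) → (0, 6); (-7/4, 3/2) → (17/4, 3/2); (-11/2, 9) → (1/2, 9)
T6 reflect across y = 0: (0, 6) → (0, -6); (17/4, 3/2) → (17/4, -3/2); (1/2, 9) → (1/2, -9)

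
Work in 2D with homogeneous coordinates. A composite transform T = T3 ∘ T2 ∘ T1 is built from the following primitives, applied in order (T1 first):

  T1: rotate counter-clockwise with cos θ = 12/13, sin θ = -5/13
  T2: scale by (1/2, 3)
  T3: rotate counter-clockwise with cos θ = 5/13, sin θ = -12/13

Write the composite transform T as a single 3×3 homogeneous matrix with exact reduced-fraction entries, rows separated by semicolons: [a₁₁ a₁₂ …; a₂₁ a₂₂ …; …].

T = [-150/169 889/338 0; -147/169 150/169 0; 0 0 1]

T1 = [12/13 5/13 0; -5/13 12/13 0; 0 0 1]
T2·T1 = [6/13 5/26 0; -15/13 36/13 0; 0 0 1]
T3·…·T1 = [-150/169 889/338 0; -147/169 150/169 0; 0 0 1]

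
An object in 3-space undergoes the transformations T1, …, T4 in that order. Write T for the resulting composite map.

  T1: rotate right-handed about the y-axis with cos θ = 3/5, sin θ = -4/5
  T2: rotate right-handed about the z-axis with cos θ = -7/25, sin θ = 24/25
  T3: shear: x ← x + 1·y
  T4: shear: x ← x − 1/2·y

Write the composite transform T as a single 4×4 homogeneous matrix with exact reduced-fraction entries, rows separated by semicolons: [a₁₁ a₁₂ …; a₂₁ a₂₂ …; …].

T1 = [3/5 0 -4/5 0; 0 1 0 0; 4/5 0 3/5 0; 0 0 0 1]
T2·T1 = [-21/125 -24/25 28/125 0; 72/125 -7/25 -96/125 0; 4/5 0 3/5 0; 0 0 0 1]
T3·…·T1 = [51/125 -31/25 -68/125 0; 72/125 -7/25 -96/125 0; 4/5 0 3/5 0; 0 0 0 1]
T4·…·T1 = [3/25 -11/10 -4/25 0; 72/125 -7/25 -96/125 0; 4/5 0 3/5 0; 0 0 0 1]

T = [3/25 -11/10 -4/25 0; 72/125 -7/25 -96/125 0; 4/5 0 3/5 0; 0 0 0 1]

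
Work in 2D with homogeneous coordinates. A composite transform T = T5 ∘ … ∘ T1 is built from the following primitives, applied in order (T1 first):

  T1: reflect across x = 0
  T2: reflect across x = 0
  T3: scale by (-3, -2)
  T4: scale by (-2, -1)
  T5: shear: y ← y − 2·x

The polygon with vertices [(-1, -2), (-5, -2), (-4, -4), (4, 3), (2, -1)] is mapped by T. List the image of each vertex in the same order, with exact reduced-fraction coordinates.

image vertices: (-6, 8), (-30, 56), (-24, 40), (24, -42), (12, -26)

T1 reflect across x = 0: (-1, -2) → (1, -2); (-5, -2) → (5, -2); (-4, -4) → (4, -4); (4, 3) → (-4, 3); (2, -1) → (-2, -1)
T2 reflect across x = 0: (1, -2) → (-1, -2); (5, -2) → (-5, -2); (4, -4) → (-4, -4); (-4, 3) → (4, 3); (-2, -1) → (2, -1)
T3 scale by (-3, -2): (-1, -2) → (3, 4); (-5, -2) → (15, 4); (-4, -4) → (12, 8); (4, 3) → (-12, -6); (2, -1) → (-6, 2)
T4 scale by (-2, -1): (3, 4) → (-6, -4); (15, 4) → (-30, -4); (12, 8) → (-24, -8); (-12, -6) → (24, 6); (-6, 2) → (12, -2)
T5 shear: y ← y − 2·x: (-6, -4) → (-6, 8); (-30, -4) → (-30, 56); (-24, -8) → (-24, 40); (24, 6) → (24, -42); (12, -2) → (12, -26)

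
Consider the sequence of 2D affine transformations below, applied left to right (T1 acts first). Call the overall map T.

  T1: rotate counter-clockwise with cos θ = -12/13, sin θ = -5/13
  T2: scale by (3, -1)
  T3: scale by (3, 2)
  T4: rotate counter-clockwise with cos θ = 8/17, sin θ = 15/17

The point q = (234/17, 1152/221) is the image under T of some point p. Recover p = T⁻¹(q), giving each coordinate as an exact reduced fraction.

p = (-3, -4)

T1 = [-12/13 5/13 0; -5/13 -12/13 0; 0 0 1]
T2·T1 = [-36/13 15/13 0; 5/13 12/13 0; 0 0 1]
T3·…·T1 = [-108/13 45/13 0; 10/13 24/13 0; 0 0 1]
T4·…·T1 = [-78/17 0 0; -1540/221 51/13 0; 0 0 1]
det M = -18; M⁻¹ = [-17/78 0 0; -770/1989 13/51 0; 0 0 1]
M⁻¹ · (234/17, 1152/221)ᵀ = (-3, -4)ᵀ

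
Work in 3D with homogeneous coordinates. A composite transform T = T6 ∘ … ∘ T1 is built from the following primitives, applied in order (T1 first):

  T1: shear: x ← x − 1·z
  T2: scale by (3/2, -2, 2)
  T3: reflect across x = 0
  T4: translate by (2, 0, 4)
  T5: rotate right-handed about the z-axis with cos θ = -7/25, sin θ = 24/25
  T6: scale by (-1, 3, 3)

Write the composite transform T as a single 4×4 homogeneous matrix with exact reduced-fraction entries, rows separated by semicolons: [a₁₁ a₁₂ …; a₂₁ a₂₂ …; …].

T1 = [1 0 -1 0; 0 1 0 0; 0 0 1 0; 0 0 0 1]
T2·T1 = [3/2 0 -3/2 0; 0 -2 0 0; 0 0 2 0; 0 0 0 1]
T3·…·T1 = [-3/2 0 3/2 0; 0 -2 0 0; 0 0 2 0; 0 0 0 1]
T4·…·T1 = [-3/2 0 3/2 2; 0 -2 0 0; 0 0 2 4; 0 0 0 1]
T5·…·T1 = [21/50 48/25 -21/50 -14/25; -36/25 14/25 36/25 48/25; 0 0 2 4; 0 0 0 1]
T6·…·T1 = [-21/50 -48/25 21/50 14/25; -108/25 42/25 108/25 144/25; 0 0 6 12; 0 0 0 1]

T = [-21/50 -48/25 21/50 14/25; -108/25 42/25 108/25 144/25; 0 0 6 12; 0 0 0 1]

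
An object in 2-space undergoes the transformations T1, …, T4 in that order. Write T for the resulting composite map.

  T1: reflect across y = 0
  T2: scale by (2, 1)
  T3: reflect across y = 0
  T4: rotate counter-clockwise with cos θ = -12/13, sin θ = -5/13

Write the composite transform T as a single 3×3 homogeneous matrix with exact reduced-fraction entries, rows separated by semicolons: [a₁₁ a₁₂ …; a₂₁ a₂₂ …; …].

T = [-24/13 5/13 0; -10/13 -12/13 0; 0 0 1]

T1 = [1 0 0; 0 -1 0; 0 0 1]
T2·T1 = [2 0 0; 0 -1 0; 0 0 1]
T3·…·T1 = [2 0 0; 0 1 0; 0 0 1]
T4·…·T1 = [-24/13 5/13 0; -10/13 -12/13 0; 0 0 1]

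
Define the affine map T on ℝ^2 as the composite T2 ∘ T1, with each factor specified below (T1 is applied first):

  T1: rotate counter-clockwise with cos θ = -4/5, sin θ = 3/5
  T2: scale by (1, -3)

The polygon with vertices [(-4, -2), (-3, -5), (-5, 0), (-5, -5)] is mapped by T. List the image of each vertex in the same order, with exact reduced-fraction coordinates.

image vertices: (22/5, 12/5), (27/5, -33/5), (4, 9), (7, -3)

T1 rotate counter-clockwise with cos θ = -4/5, sin θ = 3/5: (-4, -2) → (22/5, -4/5); (-3, -5) → (27/5, 11/5); (-5, 0) → (4, -3); (-5, -5) → (7, 1)
T2 scale by (1, -3): (22/5, -4/5) → (22/5, 12/5); (27/5, 11/5) → (27/5, -33/5); (4, -3) → (4, 9); (7, 1) → (7, -3)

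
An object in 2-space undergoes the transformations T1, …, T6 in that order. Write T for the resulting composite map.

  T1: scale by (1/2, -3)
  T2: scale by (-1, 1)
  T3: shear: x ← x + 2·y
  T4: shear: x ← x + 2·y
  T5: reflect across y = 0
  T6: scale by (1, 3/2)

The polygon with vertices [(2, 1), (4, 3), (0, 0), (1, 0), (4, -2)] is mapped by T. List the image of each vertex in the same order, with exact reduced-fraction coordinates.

T1 scale by (1/2, -3): (2, 1) → (1, -3); (4, 3) → (2, -9); (0, 0) → (0, 0); (1, 0) → (1/2, 0); (4, -2) → (2, 6)
T2 scale by (-1, 1): (1, -3) → (-1, -3); (2, -9) → (-2, -9); (0, 0) → (0, 0); (1/2, 0) → (-1/2, 0); (2, 6) → (-2, 6)
T3 shear: x ← x + 2·y: (-1, -3) → (-7, -3); (-2, -9) → (-20, -9); (0, 0) → (0, 0); (-1/2, 0) → (-1/2, 0); (-2, 6) → (10, 6)
T4 shear: x ← x + 2·y: (-7, -3) → (-13, -3); (-20, -9) → (-38, -9); (0, 0) → (0, 0); (-1/2, 0) → (-1/2, 0); (10, 6) → (22, 6)
T5 reflect across y = 0: (-13, -3) → (-13, 3); (-38, -9) → (-38, 9); (0, 0) → (0, 0); (-1/2, 0) → (-1/2, 0); (22, 6) → (22, -6)
T6 scale by (1, 3/2): (-13, 3) → (-13, 9/2); (-38, 9) → (-38, 27/2); (0, 0) → (0, 0); (-1/2, 0) → (-1/2, 0); (22, -6) → (22, -9)

image vertices: (-13, 9/2), (-38, 27/2), (0, 0), (-1/2, 0), (22, -9)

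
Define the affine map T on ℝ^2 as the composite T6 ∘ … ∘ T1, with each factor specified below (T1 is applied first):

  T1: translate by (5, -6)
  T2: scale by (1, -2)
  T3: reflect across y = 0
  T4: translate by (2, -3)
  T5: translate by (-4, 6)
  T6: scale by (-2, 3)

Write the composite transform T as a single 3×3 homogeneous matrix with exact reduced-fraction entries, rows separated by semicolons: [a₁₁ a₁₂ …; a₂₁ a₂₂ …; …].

T1 = [1 0 5; 0 1 -6; 0 0 1]
T2·T1 = [1 0 5; 0 -2 12; 0 0 1]
T3·…·T1 = [1 0 5; 0 2 -12; 0 0 1]
T4·…·T1 = [1 0 7; 0 2 -15; 0 0 1]
T5·…·T1 = [1 0 3; 0 2 -9; 0 0 1]
T6·…·T1 = [-2 0 -6; 0 6 -27; 0 0 1]

T = [-2 0 -6; 0 6 -27; 0 0 1]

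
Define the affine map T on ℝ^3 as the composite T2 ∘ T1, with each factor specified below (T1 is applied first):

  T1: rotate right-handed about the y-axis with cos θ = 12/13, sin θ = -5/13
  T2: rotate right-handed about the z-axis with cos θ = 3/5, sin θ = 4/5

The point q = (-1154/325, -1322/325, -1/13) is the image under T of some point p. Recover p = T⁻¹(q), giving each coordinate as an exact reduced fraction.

p = (-5, 2/5, 2)

T1 = [12/13 0 -5/13 0; 0 1 0 0; 5/13 0 12/13 0; 0 0 0 1]
T2·T1 = [36/65 -4/5 -3/13 0; 48/65 3/5 -4/13 0; 5/13 0 12/13 0; 0 0 0 1]
det M = 1; M⁻¹ = [36/65 48/65 5/13 0; -4/5 3/5 0 0; -3/13 -4/13 12/13 0; 0 0 0 1]
M⁻¹ · (-1154/325, -1322/325, -1/13)ᵀ = (-5, 2/5, 2)ᵀ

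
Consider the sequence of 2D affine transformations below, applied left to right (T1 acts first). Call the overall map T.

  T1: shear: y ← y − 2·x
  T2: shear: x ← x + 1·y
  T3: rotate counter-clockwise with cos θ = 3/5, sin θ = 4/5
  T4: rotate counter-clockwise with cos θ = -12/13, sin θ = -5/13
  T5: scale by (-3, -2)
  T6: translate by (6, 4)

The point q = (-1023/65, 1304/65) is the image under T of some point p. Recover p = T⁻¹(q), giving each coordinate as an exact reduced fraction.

T1 = [1 0 0; -2 1 0; 0 0 1]
T2·T1 = [-1 1 0; -2 1 0; 0 0 1]
T3·…·T1 = [1 -1/5 0; -2 7/5 0; 0 0 1]
T4·…·T1 = [-22/13 47/65 0; 19/13 -79/65 0; 0 0 1]
T5·…·T1 = [66/13 -141/65 0; -38/13 158/65 0; 0 0 1]
T6·…·T1 = [66/13 -141/65 6; -38/13 158/65 4; 0 0 1]
det M = 6; M⁻¹ = [79/195 47/130 -252/65; 19/39 11/13 -82/13; 0 0 1]
M⁻¹ · (-1023/65, 1304/65)ᵀ = (-3, 3)ᵀ

p = (-3, 3)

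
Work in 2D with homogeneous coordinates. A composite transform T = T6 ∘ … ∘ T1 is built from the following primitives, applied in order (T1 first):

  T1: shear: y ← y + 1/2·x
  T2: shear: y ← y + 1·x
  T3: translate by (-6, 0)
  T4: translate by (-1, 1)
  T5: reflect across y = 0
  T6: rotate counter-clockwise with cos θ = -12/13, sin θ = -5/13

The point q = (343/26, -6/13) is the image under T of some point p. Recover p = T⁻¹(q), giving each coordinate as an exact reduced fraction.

p = (-5, 1)

T1 = [1 0 0; 1/2 1 0; 0 0 1]
T2·T1 = [1 0 0; 3/2 1 0; 0 0 1]
T3·…·T1 = [1 0 -6; 3/2 1 0; 0 0 1]
T4·…·T1 = [1 0 -7; 3/2 1 1; 0 0 1]
T5·…·T1 = [1 0 -7; -3/2 -1 -1; 0 0 1]
T6·…·T1 = [-3/2 -5/13 79/13; 1 12/13 47/13; 0 0 1]
det M = -1; M⁻¹ = [-12/13 -5/13 7; 1 3/2 -23/2; 0 0 1]
M⁻¹ · (343/26, -6/13)ᵀ = (-5, 1)ᵀ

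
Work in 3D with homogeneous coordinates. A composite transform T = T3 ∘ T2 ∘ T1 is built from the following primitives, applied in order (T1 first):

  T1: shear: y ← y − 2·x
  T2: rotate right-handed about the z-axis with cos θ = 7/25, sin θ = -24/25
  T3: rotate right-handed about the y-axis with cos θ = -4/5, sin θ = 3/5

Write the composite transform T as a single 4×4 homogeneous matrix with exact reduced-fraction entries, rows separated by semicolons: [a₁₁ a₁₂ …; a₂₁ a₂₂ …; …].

T1 = [1 0 0 0; -2 1 0 0; 0 0 1 0; 0 0 0 1]
T2·T1 = [-41/25 24/25 0 0; -38/25 7/25 0 0; 0 0 1 0; 0 0 0 1]
T3·…·T1 = [164/125 -96/125 3/5 0; -38/25 7/25 0 0; 123/125 -72/125 -4/5 0; 0 0 0 1]

T = [164/125 -96/125 3/5 0; -38/25 7/25 0 0; 123/125 -72/125 -4/5 0; 0 0 0 1]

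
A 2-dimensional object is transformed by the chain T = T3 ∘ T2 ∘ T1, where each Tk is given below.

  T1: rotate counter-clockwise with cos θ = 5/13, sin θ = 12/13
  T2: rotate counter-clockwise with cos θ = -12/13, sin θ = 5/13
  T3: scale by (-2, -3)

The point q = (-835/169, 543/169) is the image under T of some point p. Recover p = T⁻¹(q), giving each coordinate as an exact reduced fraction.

T1 = [5/13 -12/13 0; 12/13 5/13 0; 0 0 1]
T2·T1 = [-120/169 119/169 0; -119/169 -120/169 0; 0 0 1]
T3·…·T1 = [240/169 -238/169 0; 357/169 360/169 0; 0 0 1]
det M = 6; M⁻¹ = [60/169 119/507 0; -119/338 40/169 0; 0 0 1]
M⁻¹ · (-835/169, 543/169)ᵀ = (-1, 5/2)ᵀ

p = (-1, 5/2)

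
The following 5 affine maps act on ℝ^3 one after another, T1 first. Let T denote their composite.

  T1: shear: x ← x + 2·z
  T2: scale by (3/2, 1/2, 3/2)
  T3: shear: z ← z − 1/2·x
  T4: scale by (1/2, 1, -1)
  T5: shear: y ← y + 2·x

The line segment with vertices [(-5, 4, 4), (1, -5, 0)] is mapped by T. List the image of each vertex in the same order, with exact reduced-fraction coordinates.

T1 shear: x ← x + 2·z: (-5, 4, 4) → (3, 4, 4); (1, -5, 0) → (1, -5, 0)
T2 scale by (3/2, 1/2, 3/2): (3, 4, 4) → (9/2, 2, 6); (1, -5, 0) → (3/2, -5/2, 0)
T3 shear: z ← z − 1/2·x: (9/2, 2, 6) → (9/2, 2, 15/4); (3/2, -5/2, 0) → (3/2, -5/2, -3/4)
T4 scale by (1/2, 1, -1): (9/2, 2, 15/4) → (9/4, 2, -15/4); (3/2, -5/2, -3/4) → (3/4, -5/2, 3/4)
T5 shear: y ← y + 2·x: (9/4, 2, -15/4) → (9/4, 13/2, -15/4); (3/4, -5/2, 3/4) → (3/4, -1, 3/4)

image vertices: (9/4, 13/2, -15/4), (3/4, -1, 3/4)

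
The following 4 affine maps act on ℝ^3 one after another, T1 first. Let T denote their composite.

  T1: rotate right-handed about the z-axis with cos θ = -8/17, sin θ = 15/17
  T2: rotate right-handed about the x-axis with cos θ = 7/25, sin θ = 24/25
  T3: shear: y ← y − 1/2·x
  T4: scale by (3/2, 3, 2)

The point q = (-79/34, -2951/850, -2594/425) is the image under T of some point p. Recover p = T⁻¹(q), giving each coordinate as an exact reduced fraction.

T1 = [-8/17 -15/17 0 0; 15/17 -8/17 0 0; 0 0 1 0; 0 0 0 1]
T2·T1 = [-8/17 -15/17 0 0; 21/85 -56/425 -24/25 0; 72/85 -192/425 7/25 0; 0 0 0 1]
T3·…·T1 = [-8/17 -15/17 0 0; 41/85 263/850 -24/25 0; 72/85 -192/425 7/25 0; 0 0 0 1]
T4·…·T1 = [-12/17 -45/34 0 0; 123/85 789/850 -72/25 0; 144/85 -384/425 14/25 0; 0 0 0 1]
det M = 9; M⁻¹ = [-59/255 7/85 36/85 0; -806/1275 -56/1275 -96/425 0; -8/25 -8/25 7/50 0; 0 0 0 1]
M⁻¹ · (-79/34, -2951/850, -2594/425)ᵀ = (-7/3, 3, 1)ᵀ

p = (-7/3, 3, 1)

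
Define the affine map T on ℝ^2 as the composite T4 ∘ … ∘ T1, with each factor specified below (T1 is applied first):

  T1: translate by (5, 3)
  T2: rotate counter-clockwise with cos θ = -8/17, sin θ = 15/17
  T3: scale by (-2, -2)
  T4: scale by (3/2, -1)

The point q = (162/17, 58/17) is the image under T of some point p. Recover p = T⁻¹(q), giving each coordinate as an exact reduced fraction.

T1 = [1 0 5; 0 1 3; 0 0 1]
T2·T1 = [-8/17 -15/17 -5; 15/17 -8/17 3; 0 0 1]
T3·…·T1 = [16/17 30/17 10; -30/17 16/17 -6; 0 0 1]
T4·…·T1 = [24/17 45/17 15; 30/17 -16/17 6; 0 0 1]
det M = -6; M⁻¹ = [8/51 15/34 -5; 5/17 -4/17 -3; 0 0 1]
M⁻¹ · (162/17, 58/17)ᵀ = (-2, -1)ᵀ

p = (-2, -1)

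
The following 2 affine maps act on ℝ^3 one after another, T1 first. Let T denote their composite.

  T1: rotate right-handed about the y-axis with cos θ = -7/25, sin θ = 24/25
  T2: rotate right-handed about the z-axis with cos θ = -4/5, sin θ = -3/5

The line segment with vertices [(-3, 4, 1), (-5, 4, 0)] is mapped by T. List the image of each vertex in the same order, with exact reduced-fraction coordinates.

T1 rotate right-handed about the y-axis with cos θ = -7/25, sin θ = 24/25: (-3, 4, 1) → (9/5, 4, 13/5); (-5, 4, 0) → (7/5, 4, 24/5)
T2 rotate right-handed about the z-axis with cos θ = -4/5, sin θ = -3/5: (9/5, 4, 13/5) → (24/25, -107/25, 13/5); (7/5, 4, 24/5) → (32/25, -101/25, 24/5)

image vertices: (24/25, -107/25, 13/5), (32/25, -101/25, 24/5)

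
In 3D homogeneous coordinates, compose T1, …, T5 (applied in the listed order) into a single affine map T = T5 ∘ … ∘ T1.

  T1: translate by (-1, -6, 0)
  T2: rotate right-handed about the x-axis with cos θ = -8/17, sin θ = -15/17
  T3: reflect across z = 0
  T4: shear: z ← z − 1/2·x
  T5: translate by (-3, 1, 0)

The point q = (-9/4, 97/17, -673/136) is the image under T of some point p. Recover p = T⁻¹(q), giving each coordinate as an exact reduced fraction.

T1 = [1 0 0 -1; 0 1 0 -6; 0 0 1 0; 0 0 0 1]
T2·T1 = [1 0 0 -1; 0 -8/17 15/17 48/17; 0 -15/17 -8/17 90/17; 0 0 0 1]
T3·…·T1 = [1 0 0 -1; 0 -8/17 15/17 48/17; 0 15/17 8/17 -90/17; 0 0 0 1]
T4·…·T1 = [1 0 0 -1; 0 -8/17 15/17 48/17; -1/2 15/17 8/17 -163/34; 0 0 0 1]
T5·…·T1 = [1 0 0 -4; 0 -8/17 15/17 65/17; -1/2 15/17 8/17 -163/34; 0 0 0 1]
det M = -1; M⁻¹ = [1 0 0 4; 15/34 -8/17 15/17 265/34; 4/17 15/17 8/17 -3/17; 0 0 0 1]
M⁻¹ · (-9/4, 97/17, -673/136)ᵀ = (7/4, -1/4, 2)ᵀ

p = (7/4, -1/4, 2)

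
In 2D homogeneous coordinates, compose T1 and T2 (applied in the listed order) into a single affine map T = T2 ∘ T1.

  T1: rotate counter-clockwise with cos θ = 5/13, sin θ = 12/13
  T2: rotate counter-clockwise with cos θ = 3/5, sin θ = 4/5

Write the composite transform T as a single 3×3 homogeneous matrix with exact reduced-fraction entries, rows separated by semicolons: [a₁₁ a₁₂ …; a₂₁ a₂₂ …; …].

T1 = [5/13 -12/13 0; 12/13 5/13 0; 0 0 1]
T2·T1 = [-33/65 -56/65 0; 56/65 -33/65 0; 0 0 1]

T = [-33/65 -56/65 0; 56/65 -33/65 0; 0 0 1]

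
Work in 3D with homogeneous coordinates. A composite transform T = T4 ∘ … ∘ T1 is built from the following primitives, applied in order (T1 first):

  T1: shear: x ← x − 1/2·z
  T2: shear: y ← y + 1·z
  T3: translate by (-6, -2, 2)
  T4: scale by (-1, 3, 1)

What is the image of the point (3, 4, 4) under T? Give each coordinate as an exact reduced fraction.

T(p) = (5, 18, 6)

T1 shear: x ← x − 1/2·z: (3, 4, 4) → (1, 4, 4)
T2 shear: y ← y + 1·z: (1, 4, 4) → (1, 8, 4)
T3 translate by (-6, -2, 2): (1, 8, 4) → (-5, 6, 6)
T4 scale by (-1, 3, 1): (-5, 6, 6) → (5, 18, 6)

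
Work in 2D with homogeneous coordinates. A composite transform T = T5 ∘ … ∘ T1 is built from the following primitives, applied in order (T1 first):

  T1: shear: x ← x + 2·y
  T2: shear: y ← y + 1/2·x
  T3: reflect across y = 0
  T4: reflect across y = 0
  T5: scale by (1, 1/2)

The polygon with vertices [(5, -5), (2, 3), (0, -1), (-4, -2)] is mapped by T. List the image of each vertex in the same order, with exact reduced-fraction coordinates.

image vertices: (-5, -15/4), (8, 7/2), (-2, -1), (-8, -3)

T1 shear: x ← x + 2·y: (5, -5) → (-5, -5); (2, 3) → (8, 3); (0, -1) → (-2, -1); (-4, -2) → (-8, -2)
T2 shear: y ← y + 1/2·x: (-5, -5) → (-5, -15/2); (8, 3) → (8, 7); (-2, -1) → (-2, -2); (-8, -2) → (-8, -6)
T3 reflect across y = 0: (-5, -15/2) → (-5, 15/2); (8, 7) → (8, -7); (-2, -2) → (-2, 2); (-8, -6) → (-8, 6)
T4 reflect across y = 0: (-5, 15/2) → (-5, -15/2); (8, -7) → (8, 7); (-2, 2) → (-2, -2); (-8, 6) → (-8, -6)
T5 scale by (1, 1/2): (-5, -15/2) → (-5, -15/4); (8, 7) → (8, 7/2); (-2, -2) → (-2, -1); (-8, -6) → (-8, -3)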